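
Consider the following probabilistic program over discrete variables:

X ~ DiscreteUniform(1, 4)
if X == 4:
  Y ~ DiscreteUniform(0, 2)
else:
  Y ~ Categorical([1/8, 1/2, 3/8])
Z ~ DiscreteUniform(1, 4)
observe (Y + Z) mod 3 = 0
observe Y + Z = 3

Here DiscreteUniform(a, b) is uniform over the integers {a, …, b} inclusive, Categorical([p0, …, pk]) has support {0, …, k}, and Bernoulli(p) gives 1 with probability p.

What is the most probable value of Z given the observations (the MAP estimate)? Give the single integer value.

Enumerate traces; 12 have nonzero weight after conditioning:
  (X=1, Y=0, Z=3) weight 1/128
  (X=1, Y=1, Z=2) weight 1/32
  (X=1, Y=2, Z=1) weight 3/128
  (X=2, Y=0, Z=3) weight 1/128
  (X=2, Y=1, Z=2) weight 1/32
  (X=2, Y=2, Z=1) weight 3/128
  (X=3, Y=0, Z=3) weight 1/128
  (X=3, Y=1, Z=2) weight 1/32
  … 4 more
Group by Z:
  weight(Z=1) = 35/384
  weight(Z=2) = 11/96
  weight(Z=3) = 17/384
Total weight = 35/384 + 11/96 + 17/384 = 1/4
P(Z=1 | obs) = 35/384 / 1/4 = 35/96
P(Z=2 | obs) = 11/96 / 1/4 = 11/24
P(Z=3 | obs) = 17/384 / 1/4 = 17/96
argmax = 2

argmax_v P(Z = v | obs) = 2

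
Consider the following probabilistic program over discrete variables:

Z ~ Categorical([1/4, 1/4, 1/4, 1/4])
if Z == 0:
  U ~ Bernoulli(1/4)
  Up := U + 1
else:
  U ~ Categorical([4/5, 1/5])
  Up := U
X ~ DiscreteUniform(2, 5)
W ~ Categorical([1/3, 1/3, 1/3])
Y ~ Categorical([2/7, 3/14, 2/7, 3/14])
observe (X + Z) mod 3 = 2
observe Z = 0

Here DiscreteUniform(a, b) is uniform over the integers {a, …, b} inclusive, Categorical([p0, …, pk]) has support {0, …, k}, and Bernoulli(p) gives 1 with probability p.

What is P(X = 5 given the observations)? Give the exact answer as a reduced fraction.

Enumerate traces; 48 have nonzero weight after conditioning:
  (Z=0, U=0, X=2, W=0, Y=0) weight 1/224
  (Z=0, U=0, X=2, W=0, Y=1) weight 3/896
  (Z=0, U=0, X=2, W=0, Y=2) weight 1/224
  (Z=0, U=0, X=2, W=0, Y=3) weight 3/896
  (Z=0, U=0, X=2, W=1, Y=0) weight 1/224
  (Z=0, U=0, X=2, W=1, Y=1) weight 3/896
  (Z=0, U=0, X=2, W=1, Y=2) weight 1/224
  (Z=0, U=0, X=2, W=1, Y=3) weight 3/896
  (Z=0, U=0, X=5, W=0, Y=0) weight 1/224
  … 39 more
Group by X:
  weight(X=2) = 1/16
  weight(X=5) = 1/16
Total weight = 1/16 + 1/16 = 1/8
P(X=2 | obs) = 1/16 / 1/8 = 1/2
P(X=5 | obs) = 1/16 / 1/8 = 1/2

P(X = 5 | obs) = 1/2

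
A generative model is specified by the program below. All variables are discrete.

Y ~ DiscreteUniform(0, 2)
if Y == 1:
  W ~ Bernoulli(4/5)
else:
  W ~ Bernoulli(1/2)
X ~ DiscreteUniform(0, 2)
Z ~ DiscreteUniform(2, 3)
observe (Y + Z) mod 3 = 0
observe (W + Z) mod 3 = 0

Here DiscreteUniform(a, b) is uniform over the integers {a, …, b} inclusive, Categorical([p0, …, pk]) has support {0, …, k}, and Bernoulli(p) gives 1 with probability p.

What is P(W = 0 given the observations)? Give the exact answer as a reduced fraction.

P(W = 0 | obs) = 5/13

Enumerate traces; 6 have nonzero weight after conditioning:
  (Y=0, W=0, X=0, Z=3) weight 1/36
  (Y=0, W=0, X=1, Z=3) weight 1/36
  (Y=0, W=0, X=2, Z=3) weight 1/36
  (Y=1, W=1, X=0, Z=2) weight 2/45
  (Y=1, W=1, X=1, Z=2) weight 2/45
  (Y=1, W=1, X=2, Z=2) weight 2/45
Group by W:
  weight(W=0) = 1/12
  weight(W=1) = 2/15
Total weight = 1/12 + 2/15 = 13/60
P(W=0 | obs) = 1/12 / 13/60 = 5/13
P(W=1 | obs) = 2/15 / 13/60 = 8/13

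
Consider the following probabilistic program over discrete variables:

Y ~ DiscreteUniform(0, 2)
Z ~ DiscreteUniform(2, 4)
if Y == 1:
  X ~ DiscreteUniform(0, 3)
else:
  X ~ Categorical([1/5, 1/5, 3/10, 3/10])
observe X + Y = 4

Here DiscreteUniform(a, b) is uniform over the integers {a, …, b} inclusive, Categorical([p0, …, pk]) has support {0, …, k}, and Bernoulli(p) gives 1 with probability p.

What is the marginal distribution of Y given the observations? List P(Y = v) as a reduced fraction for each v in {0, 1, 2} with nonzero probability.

P(Y=1) = 5/11, P(Y=2) = 6/11

Enumerate traces; 6 have nonzero weight after conditioning:
  (Y=1, Z=2, X=3) weight 1/36
  (Y=1, Z=3, X=3) weight 1/36
  (Y=1, Z=4, X=3) weight 1/36
  (Y=2, Z=2, X=2) weight 1/30
  (Y=2, Z=3, X=2) weight 1/30
  (Y=2, Z=4, X=2) weight 1/30
Group by Y:
  weight(Y=1) = 1/12
  weight(Y=2) = 1/10
Total weight = 1/12 + 1/10 = 11/60
P(Y=1 | obs) = 1/12 / 11/60 = 5/11
P(Y=2 | obs) = 1/10 / 11/60 = 6/11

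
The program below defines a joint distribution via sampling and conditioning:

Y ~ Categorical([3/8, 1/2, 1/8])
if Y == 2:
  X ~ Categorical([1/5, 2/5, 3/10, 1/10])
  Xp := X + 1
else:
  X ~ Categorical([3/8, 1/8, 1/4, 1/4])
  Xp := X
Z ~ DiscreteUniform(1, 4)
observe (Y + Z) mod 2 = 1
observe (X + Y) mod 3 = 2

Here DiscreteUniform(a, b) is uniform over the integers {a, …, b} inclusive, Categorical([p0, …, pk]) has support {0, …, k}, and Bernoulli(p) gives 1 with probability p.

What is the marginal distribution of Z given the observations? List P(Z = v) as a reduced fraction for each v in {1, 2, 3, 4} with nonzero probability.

P(Z=1) = 21/62, P(Z=2) = 5/31, P(Z=3) = 21/62, P(Z=4) = 5/31

Enumerate traces; 8 have nonzero weight after conditioning:
  (Y=0, X=2, Z=1) weight 3/128
  (Y=0, X=2, Z=3) weight 3/128
  (Y=1, X=1, Z=2) weight 1/64
  (Y=1, X=1, Z=4) weight 1/64
  (Y=2, X=0, Z=1) weight 1/160
  (Y=2, X=0, Z=3) weight 1/160
  (Y=2, X=3, Z=1) weight 1/320
  (Y=2, X=3, Z=3) weight 1/320
Group by Z:
  weight(Z=1) = 21/640
  weight(Z=2) = 1/64
  weight(Z=3) = 21/640
  weight(Z=4) = 1/64
Total weight = 21/640 + 1/64 + 21/640 + 1/64 = 31/320
P(Z=1 | obs) = 21/640 / 31/320 = 21/62
P(Z=2 | obs) = 1/64 / 31/320 = 5/31
P(Z=3 | obs) = 21/640 / 31/320 = 21/62
P(Z=4 | obs) = 1/64 / 31/320 = 5/31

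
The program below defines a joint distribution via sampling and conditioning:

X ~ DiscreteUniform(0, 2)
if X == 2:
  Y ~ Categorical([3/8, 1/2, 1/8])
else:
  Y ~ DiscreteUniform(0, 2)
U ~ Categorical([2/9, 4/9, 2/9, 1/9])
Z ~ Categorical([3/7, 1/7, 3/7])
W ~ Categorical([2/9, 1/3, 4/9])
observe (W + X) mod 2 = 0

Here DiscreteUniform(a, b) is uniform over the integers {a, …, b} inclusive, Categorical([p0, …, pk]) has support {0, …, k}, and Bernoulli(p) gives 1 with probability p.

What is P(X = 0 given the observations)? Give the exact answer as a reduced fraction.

P(X = 0 | obs) = 2/5

Enumerate traces; 180 have nonzero weight after conditioning:
  (X=0, Y=0, U=0, Z=0, W=0) weight 4/1701
  (X=0, Y=0, U=0, Z=0, W=2) weight 8/1701
  (X=0, Y=0, U=0, Z=1, W=0) weight 4/5103
  (X=0, Y=0, U=0, Z=1, W=2) weight 8/5103
  (X=0, Y=0, U=0, Z=2, W=0) weight 4/1701
  (X=0, Y=0, U=0, Z=2, W=2) weight 8/1701
  (X=0, Y=0, U=1, Z=0, W=0) weight 8/1701
  (X=0, Y=0, U=1, Z=0, W=2) weight 16/1701
  (X=1, Y=0, U=0, Z=0, W=1) weight 2/567
  (X=2, Y=0, U=0, Z=0, W=0) weight 1/378
  … 170 more
Group by X:
  weight(X=0) = 2/9
  weight(X=1) = 1/9
  weight(X=2) = 2/9
Total weight = 2/9 + 1/9 + 2/9 = 5/9
P(X=0 | obs) = 2/9 / 5/9 = 2/5
P(X=1 | obs) = 1/9 / 5/9 = 1/5
P(X=2 | obs) = 2/9 / 5/9 = 2/5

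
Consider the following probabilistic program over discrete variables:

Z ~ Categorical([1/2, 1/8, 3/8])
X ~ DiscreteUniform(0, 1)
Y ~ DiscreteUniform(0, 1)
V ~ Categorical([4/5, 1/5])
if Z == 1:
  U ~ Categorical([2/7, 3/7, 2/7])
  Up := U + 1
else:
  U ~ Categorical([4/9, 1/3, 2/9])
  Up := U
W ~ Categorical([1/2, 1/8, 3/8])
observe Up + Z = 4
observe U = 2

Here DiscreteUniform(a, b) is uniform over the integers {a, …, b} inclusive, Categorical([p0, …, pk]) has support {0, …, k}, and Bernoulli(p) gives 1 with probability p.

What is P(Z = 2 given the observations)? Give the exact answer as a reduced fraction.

P(Z = 2 | obs) = 7/10

Enumerate traces; 48 have nonzero weight after conditioning:
  (Z=1, X=0, Y=0, V=0, U=2, W=0) weight 1/280
  (Z=1, X=0, Y=0, V=0, U=2, W=1) weight 1/1120
  (Z=1, X=0, Y=0, V=0, U=2, W=2) weight 3/1120
  (Z=1, X=0, Y=0, V=1, U=2, W=0) weight 1/1120
  (Z=1, X=0, Y=0, V=1, U=2, W=1) weight 1/4480
  (Z=1, X=0, Y=0, V=1, U=2, W=2) weight 3/4480
  (Z=1, X=0, Y=1, V=0, U=2, W=0) weight 1/280
  (Z=1, X=0, Y=1, V=0, U=2, W=1) weight 1/1120
  (Z=2, X=0, Y=0, V=0, U=2, W=0) weight 1/120
  … 39 more
Group by Z:
  weight(Z=1) = 1/28
  weight(Z=2) = 1/12
Total weight = 1/28 + 1/12 = 5/42
P(Z=1 | obs) = 1/28 / 5/42 = 3/10
P(Z=2 | obs) = 1/12 / 5/42 = 7/10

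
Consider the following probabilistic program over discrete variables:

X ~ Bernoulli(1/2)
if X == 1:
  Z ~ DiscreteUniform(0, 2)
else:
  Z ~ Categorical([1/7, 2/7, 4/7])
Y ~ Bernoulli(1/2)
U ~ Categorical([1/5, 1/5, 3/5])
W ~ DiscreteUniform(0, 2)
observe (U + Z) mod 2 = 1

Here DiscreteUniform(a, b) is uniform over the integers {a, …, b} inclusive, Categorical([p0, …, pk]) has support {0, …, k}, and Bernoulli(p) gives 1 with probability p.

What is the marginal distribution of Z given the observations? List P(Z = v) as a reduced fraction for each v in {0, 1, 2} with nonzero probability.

Enumerate traces; 48 have nonzero weight after conditioning:
  (X=0, Z=0, Y=0, U=1, W=0) weight 1/420
  (X=0, Z=0, Y=0, U=1, W=1) weight 1/420
  (X=0, Z=0, Y=0, U=1, W=2) weight 1/420
  (X=0, Z=0, Y=1, U=1, W=0) weight 1/420
  (X=0, Z=0, Y=1, U=1, W=1) weight 1/420
  (X=0, Z=0, Y=1, U=1, W=2) weight 1/420
  (X=0, Z=1, Y=0, U=0, W=0) weight 1/210
  (X=0, Z=1, Y=0, U=0, W=1) weight 1/210
  (X=0, Z=2, Y=0, U=1, W=0) weight 1/105
  … 39 more
Group by Z:
  weight(Z=0) = 1/21
  weight(Z=1) = 26/105
  weight(Z=2) = 19/210
Total weight = 1/21 + 26/105 + 19/210 = 27/70
P(Z=0 | obs) = 1/21 / 27/70 = 10/81
P(Z=1 | obs) = 26/105 / 27/70 = 52/81
P(Z=2 | obs) = 19/210 / 27/70 = 19/81

P(Z=0) = 10/81, P(Z=1) = 52/81, P(Z=2) = 19/81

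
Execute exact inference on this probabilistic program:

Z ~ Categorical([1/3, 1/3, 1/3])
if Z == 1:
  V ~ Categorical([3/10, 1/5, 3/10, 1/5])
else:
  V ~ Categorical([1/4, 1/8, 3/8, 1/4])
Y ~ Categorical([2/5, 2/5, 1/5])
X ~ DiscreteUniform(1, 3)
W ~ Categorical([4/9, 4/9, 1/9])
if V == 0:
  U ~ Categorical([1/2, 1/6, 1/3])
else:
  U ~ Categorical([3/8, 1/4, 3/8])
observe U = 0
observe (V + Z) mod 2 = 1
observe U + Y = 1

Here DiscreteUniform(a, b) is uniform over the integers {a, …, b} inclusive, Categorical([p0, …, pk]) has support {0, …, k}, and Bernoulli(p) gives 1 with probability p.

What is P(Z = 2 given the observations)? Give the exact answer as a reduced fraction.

P(Z = 2 | obs) = 15/58

Enumerate traces; 54 have nonzero weight after conditioning:
  (Z=0, V=1, Y=1, X=1, W=0, U=0) weight 1/1080
  (Z=0, V=1, Y=1, X=1, W=1, U=0) weight 1/1080
  (Z=0, V=1, Y=1, X=1, W=2, U=0) weight 1/4320
  (Z=0, V=1, Y=1, X=2, W=0, U=0) weight 1/1080
  (Z=0, V=1, Y=1, X=2, W=1, U=0) weight 1/1080
  (Z=0, V=1, Y=1, X=2, W=2, U=0) weight 1/4320
  (Z=0, V=1, Y=1, X=3, W=0, U=0) weight 1/1080
  (Z=0, V=1, Y=1, X=3, W=1, U=0) weight 1/1080
  (Z=1, V=0, Y=1, X=1, W=0, U=0) weight 2/675
  (Z=2, V=1, Y=1, X=1, W=0, U=0) weight 1/1080
  … 44 more
Group by Z:
  weight(Z=0) = 3/160
  weight(Z=1) = 7/200
  weight(Z=2) = 3/160
Total weight = 3/160 + 7/200 + 3/160 = 29/400
P(Z=0 | obs) = 3/160 / 29/400 = 15/58
P(Z=1 | obs) = 7/200 / 29/400 = 14/29
P(Z=2 | obs) = 3/160 / 29/400 = 15/58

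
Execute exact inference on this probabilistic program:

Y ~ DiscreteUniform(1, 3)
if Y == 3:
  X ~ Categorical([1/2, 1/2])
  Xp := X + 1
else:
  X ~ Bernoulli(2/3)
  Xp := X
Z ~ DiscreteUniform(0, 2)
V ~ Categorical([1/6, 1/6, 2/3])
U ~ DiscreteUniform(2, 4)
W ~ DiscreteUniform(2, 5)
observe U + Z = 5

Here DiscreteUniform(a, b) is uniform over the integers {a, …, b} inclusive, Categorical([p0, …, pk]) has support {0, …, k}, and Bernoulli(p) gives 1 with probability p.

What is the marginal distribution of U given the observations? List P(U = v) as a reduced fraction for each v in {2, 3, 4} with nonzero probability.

Enumerate traces; 144 have nonzero weight after conditioning:
  (Y=1, X=0, Z=1, V=0, U=4, W=2) weight 1/1944
  (Y=1, X=0, Z=1, V=0, U=4, W=3) weight 1/1944
  (Y=1, X=0, Z=1, V=0, U=4, W=4) weight 1/1944
  (Y=1, X=0, Z=1, V=0, U=4, W=5) weight 1/1944
  (Y=1, X=0, Z=1, V=1, U=4, W=2) weight 1/1944
  (Y=1, X=0, Z=1, V=1, U=4, W=3) weight 1/1944
  (Y=1, X=0, Z=1, V=1, U=4, W=4) weight 1/1944
  (Y=1, X=0, Z=1, V=1, U=4, W=5) weight 1/1944
  (Y=1, X=0, Z=2, V=0, U=3, W=2) weight 1/1944
  … 135 more
Group by U:
  weight(U=3) = 1/9
  weight(U=4) = 1/9
Total weight = 1/9 + 1/9 = 2/9
P(U=3 | obs) = 1/9 / 2/9 = 1/2
P(U=4 | obs) = 1/9 / 2/9 = 1/2

P(U=3) = 1/2, P(U=4) = 1/2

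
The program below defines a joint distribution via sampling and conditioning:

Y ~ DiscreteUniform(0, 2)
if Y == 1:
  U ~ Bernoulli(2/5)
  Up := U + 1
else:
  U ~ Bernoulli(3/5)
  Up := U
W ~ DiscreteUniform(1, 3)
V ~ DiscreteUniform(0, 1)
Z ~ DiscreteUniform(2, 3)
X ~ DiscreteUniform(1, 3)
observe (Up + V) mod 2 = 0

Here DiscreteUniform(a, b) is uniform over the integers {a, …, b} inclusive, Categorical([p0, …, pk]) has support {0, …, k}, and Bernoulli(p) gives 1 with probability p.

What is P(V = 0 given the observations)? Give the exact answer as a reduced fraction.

P(V = 0 | obs) = 2/5

Enumerate traces; 108 have nonzero weight after conditioning:
  (Y=0, U=0, W=1, V=0, Z=2, X=1) weight 1/270
  (Y=0, U=0, W=1, V=0, Z=2, X=2) weight 1/270
  (Y=0, U=0, W=1, V=0, Z=2, X=3) weight 1/270
  (Y=0, U=0, W=1, V=0, Z=3, X=1) weight 1/270
  (Y=0, U=0, W=1, V=0, Z=3, X=2) weight 1/270
  (Y=0, U=0, W=1, V=0, Z=3, X=3) weight 1/270
  (Y=0, U=0, W=2, V=0, Z=2, X=1) weight 1/270
  (Y=0, U=0, W=2, V=0, Z=2, X=2) weight 1/270
  (Y=0, U=1, W=1, V=1, Z=2, X=1) weight 1/180
  … 99 more
Group by V:
  weight(V=0) = 1/5
  weight(V=1) = 3/10
Total weight = 1/5 + 3/10 = 1/2
P(V=0 | obs) = 1/5 / 1/2 = 2/5
P(V=1 | obs) = 3/10 / 1/2 = 3/5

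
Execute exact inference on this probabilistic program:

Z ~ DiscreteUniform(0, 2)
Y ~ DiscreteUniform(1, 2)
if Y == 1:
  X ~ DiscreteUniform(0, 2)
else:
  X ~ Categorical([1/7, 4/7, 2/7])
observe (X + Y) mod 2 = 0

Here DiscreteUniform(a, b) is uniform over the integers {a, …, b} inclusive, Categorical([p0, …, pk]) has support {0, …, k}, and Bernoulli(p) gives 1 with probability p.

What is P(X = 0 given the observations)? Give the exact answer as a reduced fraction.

Enumerate traces; 9 have nonzero weight after conditioning:
  (Z=0, Y=1, X=1) weight 1/18
  (Z=0, Y=2, X=0) weight 1/42
  (Z=0, Y=2, X=2) weight 1/21
  (Z=1, Y=1, X=1) weight 1/18
  (Z=1, Y=2, X=0) weight 1/42
  (Z=1, Y=2, X=2) weight 1/21
  (Z=2, Y=1, X=1) weight 1/18
  (Z=2, Y=2, X=0) weight 1/42
  … 1 more
Group by X:
  weight(X=0) = 1/14
  weight(X=1) = 1/6
  weight(X=2) = 1/7
Total weight = 1/14 + 1/6 + 1/7 = 8/21
P(X=0 | obs) = 1/14 / 8/21 = 3/16
P(X=1 | obs) = 1/6 / 8/21 = 7/16
P(X=2 | obs) = 1/7 / 8/21 = 3/8

P(X = 0 | obs) = 3/16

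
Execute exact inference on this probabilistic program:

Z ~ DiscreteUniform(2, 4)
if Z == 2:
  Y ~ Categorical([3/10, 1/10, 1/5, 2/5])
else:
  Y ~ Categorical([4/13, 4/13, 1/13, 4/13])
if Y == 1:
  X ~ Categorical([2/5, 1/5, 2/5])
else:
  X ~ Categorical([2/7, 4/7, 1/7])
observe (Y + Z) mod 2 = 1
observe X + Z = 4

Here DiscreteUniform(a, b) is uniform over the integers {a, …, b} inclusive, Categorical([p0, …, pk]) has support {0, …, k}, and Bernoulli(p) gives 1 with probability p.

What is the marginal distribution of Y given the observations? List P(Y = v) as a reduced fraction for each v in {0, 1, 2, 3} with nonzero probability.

P(Y=0) = 400/1201, P(Y=1) = 371/1201, P(Y=2) = 100/1201, P(Y=3) = 330/1201

Enumerate traces; 6 have nonzero weight after conditioning:
  (Z=2, Y=1, X=2) weight 1/75
  (Z=2, Y=3, X=2) weight 2/105
  (Z=3, Y=0, X=1) weight 16/273
  (Z=3, Y=2, X=1) weight 4/273
  (Z=4, Y=1, X=0) weight 8/195
  (Z=4, Y=3, X=0) weight 8/273
Group by Y:
  weight(Y=0) = 16/273
  weight(Y=1) = 53/975
  weight(Y=2) = 4/273
  weight(Y=3) = 22/455
Total weight = 16/273 + 53/975 + 4/273 + 22/455 = 1201/6825
P(Y=0 | obs) = 16/273 / 1201/6825 = 400/1201
P(Y=1 | obs) = 53/975 / 1201/6825 = 371/1201
P(Y=2 | obs) = 4/273 / 1201/6825 = 100/1201
P(Y=3 | obs) = 22/455 / 1201/6825 = 330/1201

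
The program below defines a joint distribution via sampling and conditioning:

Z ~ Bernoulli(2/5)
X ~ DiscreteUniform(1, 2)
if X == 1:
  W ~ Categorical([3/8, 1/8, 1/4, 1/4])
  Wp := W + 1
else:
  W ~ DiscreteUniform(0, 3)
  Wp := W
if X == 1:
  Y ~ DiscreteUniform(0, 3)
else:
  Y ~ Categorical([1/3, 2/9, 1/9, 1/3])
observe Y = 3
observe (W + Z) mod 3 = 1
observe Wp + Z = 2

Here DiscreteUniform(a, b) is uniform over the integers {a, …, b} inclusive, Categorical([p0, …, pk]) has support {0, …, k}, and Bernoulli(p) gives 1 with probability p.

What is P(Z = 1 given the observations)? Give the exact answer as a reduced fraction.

Enumerate traces; 2 have nonzero weight after conditioning:
  (Z=0, X=1, W=1, Y=3) weight 3/320
  (Z=1, X=1, W=0, Y=3) weight 3/160
Group by Z:
  weight(Z=0) = 3/320
  weight(Z=1) = 3/160
Total weight = 3/320 + 3/160 = 9/320
P(Z=0 | obs) = 3/320 / 9/320 = 1/3
P(Z=1 | obs) = 3/160 / 9/320 = 2/3

P(Z = 1 | obs) = 2/3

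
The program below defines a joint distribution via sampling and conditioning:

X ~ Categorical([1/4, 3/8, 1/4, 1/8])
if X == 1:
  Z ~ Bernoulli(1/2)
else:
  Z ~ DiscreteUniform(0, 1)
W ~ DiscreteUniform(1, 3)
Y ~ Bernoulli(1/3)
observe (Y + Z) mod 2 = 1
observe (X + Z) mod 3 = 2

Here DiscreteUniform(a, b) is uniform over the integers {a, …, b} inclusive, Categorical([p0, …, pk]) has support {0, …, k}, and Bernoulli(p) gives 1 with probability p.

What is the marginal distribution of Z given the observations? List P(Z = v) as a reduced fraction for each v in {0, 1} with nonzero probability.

Enumerate traces; 6 have nonzero weight after conditioning:
  (X=1, Z=1, W=1, Y=0) weight 1/24
  (X=1, Z=1, W=2, Y=0) weight 1/24
  (X=1, Z=1, W=3, Y=0) weight 1/24
  (X=2, Z=0, W=1, Y=1) weight 1/72
  (X=2, Z=0, W=2, Y=1) weight 1/72
  (X=2, Z=0, W=3, Y=1) weight 1/72
Group by Z:
  weight(Z=0) = 1/24
  weight(Z=1) = 1/8
Total weight = 1/24 + 1/8 = 1/6
P(Z=0 | obs) = 1/24 / 1/6 = 1/4
P(Z=1 | obs) = 1/8 / 1/6 = 3/4

P(Z=0) = 1/4, P(Z=1) = 3/4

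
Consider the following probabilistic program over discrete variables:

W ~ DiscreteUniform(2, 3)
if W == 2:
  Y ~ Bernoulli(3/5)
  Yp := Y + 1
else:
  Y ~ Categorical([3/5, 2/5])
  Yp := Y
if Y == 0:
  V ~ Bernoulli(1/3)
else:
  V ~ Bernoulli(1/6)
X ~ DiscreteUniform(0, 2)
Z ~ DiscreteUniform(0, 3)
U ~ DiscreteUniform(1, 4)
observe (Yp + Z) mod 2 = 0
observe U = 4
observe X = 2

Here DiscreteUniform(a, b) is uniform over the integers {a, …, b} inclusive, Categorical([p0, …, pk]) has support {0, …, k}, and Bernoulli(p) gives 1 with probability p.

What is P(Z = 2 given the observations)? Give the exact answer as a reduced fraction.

P(Z = 2 | obs) = 3/10

Enumerate traces; 16 have nonzero weight after conditioning:
  (W=2, Y=0, V=0, X=2, Z=1, U=4) weight 1/360
  (W=2, Y=0, V=0, X=2, Z=3, U=4) weight 1/360
  (W=2, Y=0, V=1, X=2, Z=1, U=4) weight 1/720
  (W=2, Y=0, V=1, X=2, Z=3, U=4) weight 1/720
  (W=2, Y=1, V=0, X=2, Z=0, U=4) weight 1/192
  (W=2, Y=1, V=0, X=2, Z=2, U=4) weight 1/192
  (W=2, Y=1, V=1, X=2, Z=0, U=4) weight 1/960
  (W=2, Y=1, V=1, X=2, Z=2, U=4) weight 1/960
  … 8 more
Group by Z:
  weight(Z=0) = 1/80
  weight(Z=1) = 1/120
  weight(Z=2) = 1/80
  weight(Z=3) = 1/120
Total weight = 1/80 + 1/120 + 1/80 + 1/120 = 1/24
P(Z=0 | obs) = 1/80 / 1/24 = 3/10
P(Z=1 | obs) = 1/120 / 1/24 = 1/5
P(Z=2 | obs) = 1/80 / 1/24 = 3/10
P(Z=3 | obs) = 1/120 / 1/24 = 1/5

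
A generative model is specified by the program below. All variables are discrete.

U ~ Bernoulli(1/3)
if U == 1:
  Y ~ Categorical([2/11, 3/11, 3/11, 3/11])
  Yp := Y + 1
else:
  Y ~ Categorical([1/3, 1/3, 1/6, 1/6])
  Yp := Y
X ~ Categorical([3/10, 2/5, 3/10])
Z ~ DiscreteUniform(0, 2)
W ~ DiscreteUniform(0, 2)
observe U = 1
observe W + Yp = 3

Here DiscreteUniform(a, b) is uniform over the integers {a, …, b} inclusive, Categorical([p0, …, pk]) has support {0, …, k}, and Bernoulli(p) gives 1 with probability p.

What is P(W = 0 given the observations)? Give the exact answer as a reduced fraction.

Enumerate traces; 27 have nonzero weight after conditioning:
  (U=1, Y=0, X=0, Z=0, W=2) weight 1/495
  (U=1, Y=0, X=0, Z=1, W=2) weight 1/495
  (U=1, Y=0, X=0, Z=2, W=2) weight 1/495
  (U=1, Y=0, X=1, Z=0, W=2) weight 4/1485
  (U=1, Y=0, X=1, Z=1, W=2) weight 4/1485
  (U=1, Y=0, X=1, Z=2, W=2) weight 4/1485
  (U=1, Y=0, X=2, Z=0, W=2) weight 1/495
  (U=1, Y=0, X=2, Z=1, W=2) weight 1/495
  (U=1, Y=1, X=0, Z=0, W=1) weight 1/330
  (U=1, Y=2, X=0, Z=0, W=0) weight 1/330
  … 17 more
Group by W:
  weight(W=0) = 1/33
  weight(W=1) = 1/33
  weight(W=2) = 2/99
Total weight = 1/33 + 1/33 + 2/99 = 8/99
P(W=0 | obs) = 1/33 / 8/99 = 3/8
P(W=1 | obs) = 1/33 / 8/99 = 3/8
P(W=2 | obs) = 2/99 / 8/99 = 1/4

P(W = 0 | obs) = 3/8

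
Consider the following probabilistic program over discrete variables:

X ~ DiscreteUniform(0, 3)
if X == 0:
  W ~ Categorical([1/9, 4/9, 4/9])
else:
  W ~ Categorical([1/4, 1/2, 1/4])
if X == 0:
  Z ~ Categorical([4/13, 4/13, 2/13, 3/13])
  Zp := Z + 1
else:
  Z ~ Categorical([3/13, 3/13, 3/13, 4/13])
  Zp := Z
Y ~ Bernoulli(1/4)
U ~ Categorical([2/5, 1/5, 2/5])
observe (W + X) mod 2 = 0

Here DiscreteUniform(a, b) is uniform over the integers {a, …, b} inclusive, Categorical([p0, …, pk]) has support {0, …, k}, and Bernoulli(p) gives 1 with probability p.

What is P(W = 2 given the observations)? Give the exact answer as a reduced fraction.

Enumerate traces; 144 have nonzero weight after conditioning:
  (X=0, W=0, Z=0, Y=0, U=0) weight 1/390
  (X=0, W=0, Z=0, Y=0, U=1) weight 1/780
  (X=0, W=0, Z=0, Y=0, U=2) weight 1/390
  (X=0, W=0, Z=0, Y=1, U=0) weight 1/1170
  (X=0, W=0, Z=0, Y=1, U=1) weight 1/2340
  (X=0, W=0, Z=0, Y=1, U=2) weight 1/1170
  (X=0, W=0, Z=1, Y=0, U=0) weight 1/390
  (X=0, W=0, Z=1, Y=0, U=1) weight 1/780
  (X=0, W=2, Z=0, Y=0, U=0) weight 2/195
  (X=1, W=1, Z=0, Y=0, U=0) weight 9/1040
  … 134 more
Group by W:
  weight(W=0) = 13/144
  weight(W=1) = 1/4
  weight(W=2) = 25/144
Total weight = 13/144 + 1/4 + 25/144 = 37/72
P(W=0 | obs) = 13/144 / 37/72 = 13/74
P(W=1 | obs) = 1/4 / 37/72 = 18/37
P(W=2 | obs) = 25/144 / 37/72 = 25/74

P(W = 2 | obs) = 25/74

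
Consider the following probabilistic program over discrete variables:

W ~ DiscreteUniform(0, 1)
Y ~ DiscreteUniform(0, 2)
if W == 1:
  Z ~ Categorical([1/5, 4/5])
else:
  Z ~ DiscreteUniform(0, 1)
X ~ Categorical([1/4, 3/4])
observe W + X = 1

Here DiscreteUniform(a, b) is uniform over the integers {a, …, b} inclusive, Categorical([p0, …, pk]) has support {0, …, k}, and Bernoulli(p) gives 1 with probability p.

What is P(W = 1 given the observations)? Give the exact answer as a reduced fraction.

P(W = 1 | obs) = 1/4

Enumerate traces; 12 have nonzero weight after conditioning:
  (W=0, Y=0, Z=0, X=1) weight 1/16
  (W=0, Y=0, Z=1, X=1) weight 1/16
  (W=0, Y=1, Z=0, X=1) weight 1/16
  (W=0, Y=1, Z=1, X=1) weight 1/16
  (W=0, Y=2, Z=0, X=1) weight 1/16
  (W=0, Y=2, Z=1, X=1) weight 1/16
  (W=1, Y=0, Z=0, X=0) weight 1/120
  (W=1, Y=0, Z=1, X=0) weight 1/30
  … 4 more
Group by W:
  weight(W=0) = 3/8
  weight(W=1) = 1/8
Total weight = 3/8 + 1/8 = 1/2
P(W=0 | obs) = 3/8 / 1/2 = 3/4
P(W=1 | obs) = 1/8 / 1/2 = 1/4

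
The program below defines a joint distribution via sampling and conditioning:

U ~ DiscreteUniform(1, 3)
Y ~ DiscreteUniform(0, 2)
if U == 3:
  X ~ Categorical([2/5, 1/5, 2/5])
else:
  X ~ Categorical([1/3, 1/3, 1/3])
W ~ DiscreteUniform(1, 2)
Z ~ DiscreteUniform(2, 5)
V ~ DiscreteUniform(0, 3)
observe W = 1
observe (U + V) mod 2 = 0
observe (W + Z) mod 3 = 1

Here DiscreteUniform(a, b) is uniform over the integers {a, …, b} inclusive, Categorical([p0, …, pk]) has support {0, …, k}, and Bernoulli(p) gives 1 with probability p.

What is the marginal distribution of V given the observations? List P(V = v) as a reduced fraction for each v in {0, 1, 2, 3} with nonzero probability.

Enumerate traces; 54 have nonzero weight after conditioning:
  (U=1, Y=0, X=0, W=1, Z=3, V=1) weight 1/864
  (U=1, Y=0, X=0, W=1, Z=3, V=3) weight 1/864
  (U=1, Y=0, X=1, W=1, Z=3, V=1) weight 1/864
  (U=1, Y=0, X=1, W=1, Z=3, V=3) weight 1/864
  (U=1, Y=0, X=2, W=1, Z=3, V=1) weight 1/864
  (U=1, Y=0, X=2, W=1, Z=3, V=3) weight 1/864
  (U=1, Y=1, X=0, W=1, Z=3, V=1) weight 1/864
  (U=1, Y=1, X=0, W=1, Z=3, V=3) weight 1/864
  (U=2, Y=0, X=0, W=1, Z=3, V=0) weight 1/864
  (U=2, Y=0, X=0, W=1, Z=3, V=2) weight 1/864
  … 44 more
Group by V:
  weight(V=0) = 1/96
  weight(V=1) = 1/48
  weight(V=2) = 1/96
  weight(V=3) = 1/48
Total weight = 1/96 + 1/48 + 1/96 + 1/48 = 1/16
P(V=0 | obs) = 1/96 / 1/16 = 1/6
P(V=1 | obs) = 1/48 / 1/16 = 1/3
P(V=2 | obs) = 1/96 / 1/16 = 1/6
P(V=3 | obs) = 1/48 / 1/16 = 1/3

P(V=0) = 1/6, P(V=1) = 1/3, P(V=2) = 1/6, P(V=3) = 1/3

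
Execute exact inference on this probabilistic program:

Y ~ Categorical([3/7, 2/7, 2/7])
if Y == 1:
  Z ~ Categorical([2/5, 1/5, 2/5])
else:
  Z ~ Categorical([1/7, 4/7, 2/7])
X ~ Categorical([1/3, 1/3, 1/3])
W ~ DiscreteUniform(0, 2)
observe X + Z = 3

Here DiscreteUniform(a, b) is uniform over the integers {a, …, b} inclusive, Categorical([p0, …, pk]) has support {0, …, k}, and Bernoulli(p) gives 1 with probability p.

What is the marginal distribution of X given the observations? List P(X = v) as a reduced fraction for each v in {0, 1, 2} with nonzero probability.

Enumerate traces; 18 have nonzero weight after conditioning:
  (Y=0, Z=1, X=2, W=0) weight 4/147
  (Y=0, Z=1, X=2, W=1) weight 4/147
  (Y=0, Z=1, X=2, W=2) weight 4/147
  (Y=0, Z=2, X=1, W=0) weight 2/147
  (Y=0, Z=2, X=1, W=1) weight 2/147
  (Y=0, Z=2, X=1, W=2) weight 2/147
  (Y=1, Z=1, X=2, W=0) weight 2/315
  (Y=1, Z=1, X=2, W=1) weight 2/315
  … 10 more
Group by X:
  weight(X=1) = 26/245
  weight(X=2) = 38/245
Total weight = 26/245 + 38/245 = 64/245
P(X=1 | obs) = 26/245 / 64/245 = 13/32
P(X=2 | obs) = 38/245 / 64/245 = 19/32

P(X=1) = 13/32, P(X=2) = 19/32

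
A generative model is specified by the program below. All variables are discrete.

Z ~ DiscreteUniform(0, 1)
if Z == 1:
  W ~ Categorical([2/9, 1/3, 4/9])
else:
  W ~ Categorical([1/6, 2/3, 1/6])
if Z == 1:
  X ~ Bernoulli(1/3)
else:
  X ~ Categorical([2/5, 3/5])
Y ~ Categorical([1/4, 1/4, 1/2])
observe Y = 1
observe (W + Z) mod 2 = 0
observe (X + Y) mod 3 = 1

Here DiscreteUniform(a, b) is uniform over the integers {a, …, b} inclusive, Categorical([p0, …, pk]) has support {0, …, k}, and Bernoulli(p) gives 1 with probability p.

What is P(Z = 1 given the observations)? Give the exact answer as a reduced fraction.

Enumerate traces; 3 have nonzero weight after conditioning:
  (Z=0, W=0, X=0, Y=1) weight 1/120
  (Z=0, W=2, X=0, Y=1) weight 1/120
  (Z=1, W=1, X=0, Y=1) weight 1/36
Group by Z:
  weight(Z=0) = 1/60
  weight(Z=1) = 1/36
Total weight = 1/60 + 1/36 = 2/45
P(Z=0 | obs) = 1/60 / 2/45 = 3/8
P(Z=1 | obs) = 1/36 / 2/45 = 5/8

P(Z = 1 | obs) = 5/8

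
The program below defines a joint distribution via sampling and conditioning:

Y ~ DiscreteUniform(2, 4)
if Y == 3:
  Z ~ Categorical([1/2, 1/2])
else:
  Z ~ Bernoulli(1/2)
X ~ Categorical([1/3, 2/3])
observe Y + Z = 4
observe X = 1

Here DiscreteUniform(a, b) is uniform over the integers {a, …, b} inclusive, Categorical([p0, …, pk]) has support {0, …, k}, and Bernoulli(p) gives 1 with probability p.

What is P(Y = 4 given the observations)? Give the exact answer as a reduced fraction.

P(Y = 4 | obs) = 1/2

Enumerate traces; 2 have nonzero weight after conditioning:
  (Y=3, Z=1, X=1) weight 1/9
  (Y=4, Z=0, X=1) weight 1/9
Group by Y:
  weight(Y=3) = 1/9
  weight(Y=4) = 1/9
Total weight = 1/9 + 1/9 = 2/9
P(Y=3 | obs) = 1/9 / 2/9 = 1/2
P(Y=4 | obs) = 1/9 / 2/9 = 1/2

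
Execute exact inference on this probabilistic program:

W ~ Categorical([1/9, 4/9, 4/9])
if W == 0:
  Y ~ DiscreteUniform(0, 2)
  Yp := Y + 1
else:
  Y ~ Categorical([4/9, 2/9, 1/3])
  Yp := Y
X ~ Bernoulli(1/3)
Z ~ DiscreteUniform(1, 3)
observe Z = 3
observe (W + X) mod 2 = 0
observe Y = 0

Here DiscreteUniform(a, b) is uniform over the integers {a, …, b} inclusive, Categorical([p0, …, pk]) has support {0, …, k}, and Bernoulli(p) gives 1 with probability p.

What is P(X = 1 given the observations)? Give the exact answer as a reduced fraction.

P(X = 1 | obs) = 8/27

Enumerate traces; 3 have nonzero weight after conditioning:
  (W=0, Y=0, X=0, Z=3) weight 2/243
  (W=1, Y=0, X=1, Z=3) weight 16/729
  (W=2, Y=0, X=0, Z=3) weight 32/729
Group by X:
  weight(X=0) = 38/729
  weight(X=1) = 16/729
Total weight = 38/729 + 16/729 = 2/27
P(X=0 | obs) = 38/729 / 2/27 = 19/27
P(X=1 | obs) = 16/729 / 2/27 = 8/27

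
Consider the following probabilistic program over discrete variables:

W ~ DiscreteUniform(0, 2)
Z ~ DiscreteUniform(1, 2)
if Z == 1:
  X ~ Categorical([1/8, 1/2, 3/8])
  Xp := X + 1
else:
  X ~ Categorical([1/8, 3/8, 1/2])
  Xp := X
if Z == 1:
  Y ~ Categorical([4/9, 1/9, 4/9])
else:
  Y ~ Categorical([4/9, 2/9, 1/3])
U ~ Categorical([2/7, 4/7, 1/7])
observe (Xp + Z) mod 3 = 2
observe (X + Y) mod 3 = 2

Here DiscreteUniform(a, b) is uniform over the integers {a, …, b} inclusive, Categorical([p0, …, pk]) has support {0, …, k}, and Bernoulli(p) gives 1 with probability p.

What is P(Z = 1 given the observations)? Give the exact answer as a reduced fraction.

P(Z = 1 | obs) = 4/7

Enumerate traces; 18 have nonzero weight after conditioning:
  (W=0, Z=1, X=0, Y=2, U=0) weight 1/378
  (W=0, Z=1, X=0, Y=2, U=1) weight 1/189
  (W=0, Z=1, X=0, Y=2, U=2) weight 1/756
  (W=0, Z=2, X=0, Y=2, U=0) weight 1/504
  (W=0, Z=2, X=0, Y=2, U=1) weight 1/252
  (W=0, Z=2, X=0, Y=2, U=2) weight 1/1008
  (W=1, Z=1, X=0, Y=2, U=0) weight 1/378
  (W=1, Z=1, X=0, Y=2, U=1) weight 1/189
  … 10 more
Group by Z:
  weight(Z=1) = 1/36
  weight(Z=2) = 1/48
Total weight = 1/36 + 1/48 = 7/144
P(Z=1 | obs) = 1/36 / 7/144 = 4/7
P(Z=2 | obs) = 1/48 / 7/144 = 3/7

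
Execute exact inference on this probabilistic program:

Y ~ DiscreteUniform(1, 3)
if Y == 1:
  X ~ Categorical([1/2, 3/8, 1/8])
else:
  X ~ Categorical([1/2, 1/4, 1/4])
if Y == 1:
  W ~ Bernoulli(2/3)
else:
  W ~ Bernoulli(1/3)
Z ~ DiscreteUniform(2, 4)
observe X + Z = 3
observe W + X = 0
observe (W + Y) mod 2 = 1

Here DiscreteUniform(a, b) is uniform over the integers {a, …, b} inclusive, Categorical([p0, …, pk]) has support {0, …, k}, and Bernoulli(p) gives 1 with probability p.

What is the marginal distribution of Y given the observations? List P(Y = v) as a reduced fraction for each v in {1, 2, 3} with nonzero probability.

Enumerate traces; 2 have nonzero weight after conditioning:
  (Y=1, X=0, W=0, Z=3) weight 1/54
  (Y=3, X=0, W=0, Z=3) weight 1/27
Group by Y:
  weight(Y=1) = 1/54
  weight(Y=3) = 1/27
Total weight = 1/54 + 1/27 = 1/18
P(Y=1 | obs) = 1/54 / 1/18 = 1/3
P(Y=3 | obs) = 1/27 / 1/18 = 2/3

P(Y=1) = 1/3, P(Y=3) = 2/3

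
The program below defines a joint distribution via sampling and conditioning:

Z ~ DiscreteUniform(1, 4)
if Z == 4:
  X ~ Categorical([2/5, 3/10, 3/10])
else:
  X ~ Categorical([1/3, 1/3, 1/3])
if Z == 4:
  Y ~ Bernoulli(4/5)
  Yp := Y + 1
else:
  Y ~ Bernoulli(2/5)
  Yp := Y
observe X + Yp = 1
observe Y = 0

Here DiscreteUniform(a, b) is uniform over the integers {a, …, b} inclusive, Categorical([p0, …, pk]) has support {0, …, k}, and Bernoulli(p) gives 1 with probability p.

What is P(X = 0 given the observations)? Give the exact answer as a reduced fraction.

P(X = 0 | obs) = 2/17

Enumerate traces; 4 have nonzero weight after conditioning:
  (Z=1, X=1, Y=0) weight 1/20
  (Z=2, X=1, Y=0) weight 1/20
  (Z=3, X=1, Y=0) weight 1/20
  (Z=4, X=0, Y=0) weight 1/50
Group by X:
  weight(X=0) = 1/50
  weight(X=1) = 3/20
Total weight = 1/50 + 3/20 = 17/100
P(X=0 | obs) = 1/50 / 17/100 = 2/17
P(X=1 | obs) = 3/20 / 17/100 = 15/17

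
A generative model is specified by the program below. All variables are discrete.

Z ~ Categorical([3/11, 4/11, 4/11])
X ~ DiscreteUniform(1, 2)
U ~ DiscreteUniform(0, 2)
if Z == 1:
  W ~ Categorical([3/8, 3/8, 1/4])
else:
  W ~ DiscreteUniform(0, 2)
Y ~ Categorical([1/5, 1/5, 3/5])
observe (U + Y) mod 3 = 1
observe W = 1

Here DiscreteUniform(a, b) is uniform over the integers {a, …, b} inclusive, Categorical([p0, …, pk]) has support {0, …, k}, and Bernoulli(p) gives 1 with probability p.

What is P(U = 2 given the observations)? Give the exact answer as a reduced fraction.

Enumerate traces; 18 have nonzero weight after conditioning:
  (Z=0, X=1, U=0, W=1, Y=1) weight 1/330
  (Z=0, X=1, U=1, W=1, Y=0) weight 1/330
  (Z=0, X=1, U=2, W=1, Y=2) weight 1/110
  (Z=0, X=2, U=0, W=1, Y=1) weight 1/330
  (Z=0, X=2, U=1, W=1, Y=0) weight 1/330
  (Z=0, X=2, U=2, W=1, Y=2) weight 1/110
  (Z=1, X=1, U=0, W=1, Y=1) weight 1/220
  (Z=1, X=1, U=1, W=1, Y=0) weight 1/220
  … 10 more
Group by U:
  weight(U=0) = 23/990
  weight(U=1) = 23/990
  weight(U=2) = 23/330
Total weight = 23/990 + 23/990 + 23/330 = 23/198
P(U=0 | obs) = 23/990 / 23/198 = 1/5
P(U=1 | obs) = 23/990 / 23/198 = 1/5
P(U=2 | obs) = 23/330 / 23/198 = 3/5

P(U = 2 | obs) = 3/5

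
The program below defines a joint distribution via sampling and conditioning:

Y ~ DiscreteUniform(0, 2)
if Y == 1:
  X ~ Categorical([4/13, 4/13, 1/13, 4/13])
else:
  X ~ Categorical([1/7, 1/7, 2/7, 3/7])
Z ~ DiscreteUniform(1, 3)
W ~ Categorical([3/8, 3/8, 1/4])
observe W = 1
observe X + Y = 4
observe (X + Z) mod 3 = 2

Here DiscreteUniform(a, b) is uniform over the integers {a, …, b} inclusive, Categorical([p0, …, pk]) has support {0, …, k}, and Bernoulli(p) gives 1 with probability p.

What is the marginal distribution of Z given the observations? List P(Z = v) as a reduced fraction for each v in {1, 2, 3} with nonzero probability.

P(Z=2) = 14/27, P(Z=3) = 13/27

Enumerate traces; 2 have nonzero weight after conditioning:
  (Y=1, X=3, Z=2, W=1) weight 1/78
  (Y=2, X=2, Z=3, W=1) weight 1/84
Group by Z:
  weight(Z=2) = 1/78
  weight(Z=3) = 1/84
Total weight = 1/78 + 1/84 = 9/364
P(Z=2 | obs) = 1/78 / 9/364 = 14/27
P(Z=3 | obs) = 1/84 / 9/364 = 13/27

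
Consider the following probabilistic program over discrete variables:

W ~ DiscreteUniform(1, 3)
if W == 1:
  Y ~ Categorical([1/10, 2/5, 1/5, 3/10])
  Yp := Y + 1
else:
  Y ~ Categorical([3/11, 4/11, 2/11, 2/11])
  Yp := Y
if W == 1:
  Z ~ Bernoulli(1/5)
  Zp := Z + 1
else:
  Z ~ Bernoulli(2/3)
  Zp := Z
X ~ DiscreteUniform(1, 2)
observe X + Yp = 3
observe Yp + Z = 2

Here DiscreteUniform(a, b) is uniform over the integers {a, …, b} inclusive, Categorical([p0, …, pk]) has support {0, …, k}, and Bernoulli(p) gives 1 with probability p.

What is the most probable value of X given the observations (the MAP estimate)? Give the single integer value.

Enumerate traces; 6 have nonzero weight after conditioning:
  (W=1, Y=0, Z=1, X=2) weight 1/300
  (W=1, Y=1, Z=0, X=1) weight 4/75
  (W=2, Y=1, Z=1, X=2) weight 4/99
  (W=2, Y=2, Z=0, X=1) weight 1/99
  (W=3, Y=1, Z=1, X=2) weight 4/99
  (W=3, Y=2, Z=0, X=1) weight 1/99
Group by X:
  weight(X=1) = 182/2475
  weight(X=2) = 833/9900
Total weight = 182/2475 + 833/9900 = 1561/9900
P(X=1 | obs) = 182/2475 / 1561/9900 = 104/223
P(X=2 | obs) = 833/9900 / 1561/9900 = 119/223
argmax = 2

argmax_v P(X = v | obs) = 2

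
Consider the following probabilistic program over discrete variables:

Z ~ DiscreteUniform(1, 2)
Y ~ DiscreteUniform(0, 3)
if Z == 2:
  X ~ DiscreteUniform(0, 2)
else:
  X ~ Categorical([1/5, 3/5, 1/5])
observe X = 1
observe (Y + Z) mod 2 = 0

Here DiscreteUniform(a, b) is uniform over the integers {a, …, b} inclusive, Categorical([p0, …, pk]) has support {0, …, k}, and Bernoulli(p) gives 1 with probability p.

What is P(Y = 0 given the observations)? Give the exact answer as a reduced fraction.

P(Y = 0 | obs) = 5/28

Enumerate traces; 4 have nonzero weight after conditioning:
  (Z=1, Y=1, X=1) weight 3/40
  (Z=1, Y=3, X=1) weight 3/40
  (Z=2, Y=0, X=1) weight 1/24
  (Z=2, Y=2, X=1) weight 1/24
Group by Y:
  weight(Y=0) = 1/24
  weight(Y=1) = 3/40
  weight(Y=2) = 1/24
  weight(Y=3) = 3/40
Total weight = 1/24 + 3/40 + 1/24 + 3/40 = 7/30
P(Y=0 | obs) = 1/24 / 7/30 = 5/28
P(Y=1 | obs) = 3/40 / 7/30 = 9/28
P(Y=2 | obs) = 1/24 / 7/30 = 5/28
P(Y=3 | obs) = 3/40 / 7/30 = 9/28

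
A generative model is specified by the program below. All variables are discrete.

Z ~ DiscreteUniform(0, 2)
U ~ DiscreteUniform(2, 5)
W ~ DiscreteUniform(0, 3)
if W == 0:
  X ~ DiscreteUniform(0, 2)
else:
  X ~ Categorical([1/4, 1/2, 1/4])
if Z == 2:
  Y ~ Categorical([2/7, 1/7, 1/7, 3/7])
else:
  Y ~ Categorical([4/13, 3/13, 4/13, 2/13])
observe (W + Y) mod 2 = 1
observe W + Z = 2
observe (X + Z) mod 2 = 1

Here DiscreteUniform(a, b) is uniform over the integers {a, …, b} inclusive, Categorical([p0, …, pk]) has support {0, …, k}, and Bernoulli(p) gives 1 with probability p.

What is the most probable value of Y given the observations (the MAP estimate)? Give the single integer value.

Enumerate traces; 32 have nonzero weight after conditioning:
  (Z=0, U=2, W=2, X=1, Y=1) weight 1/416
  (Z=0, U=2, W=2, X=1, Y=3) weight 1/624
  (Z=0, U=3, W=2, X=1, Y=1) weight 1/416
  (Z=0, U=3, W=2, X=1, Y=3) weight 1/624
  (Z=0, U=4, W=2, X=1, Y=1) weight 1/416
  (Z=0, U=4, W=2, X=1, Y=3) weight 1/624
  (Z=0, U=5, W=2, X=1, Y=1) weight 1/416
  (Z=0, U=5, W=2, X=1, Y=3) weight 1/624
  (Z=1, U=2, W=1, X=0, Y=0) weight 1/624
  (Z=1, U=2, W=1, X=0, Y=2) weight 1/624
  … 22 more
Group by Y:
  weight(Y=0) = 1/78
  weight(Y=1) = 89/6552
  weight(Y=2) = 1/78
  weight(Y=3) = 5/273
Total weight = 1/78 + 89/6552 + 1/78 + 5/273 = 29/504
P(Y=0 | obs) = 1/78 / 29/504 = 84/377
P(Y=1 | obs) = 89/6552 / 29/504 = 89/377
P(Y=2 | obs) = 1/78 / 29/504 = 84/377
P(Y=3 | obs) = 5/273 / 29/504 = 120/377
argmax = 3

argmax_v P(Y = v | obs) = 3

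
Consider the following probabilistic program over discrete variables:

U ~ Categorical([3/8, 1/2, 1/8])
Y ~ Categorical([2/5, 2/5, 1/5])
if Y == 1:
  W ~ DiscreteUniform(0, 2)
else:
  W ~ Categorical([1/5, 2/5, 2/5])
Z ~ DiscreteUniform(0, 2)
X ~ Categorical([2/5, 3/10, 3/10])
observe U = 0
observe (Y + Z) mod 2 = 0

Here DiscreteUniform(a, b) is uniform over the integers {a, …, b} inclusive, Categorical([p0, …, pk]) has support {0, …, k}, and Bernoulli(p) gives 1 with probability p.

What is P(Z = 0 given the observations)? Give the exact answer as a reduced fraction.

Enumerate traces; 45 have nonzero weight after conditioning:
  (U=0, Y=0, W=0, Z=0, X=0) weight 1/250
  (U=0, Y=0, W=0, Z=0, X=1) weight 3/1000
  (U=0, Y=0, W=0, Z=0, X=2) weight 3/1000
  (U=0, Y=0, W=0, Z=2, X=0) weight 1/250
  (U=0, Y=0, W=0, Z=2, X=1) weight 3/1000
  (U=0, Y=0, W=0, Z=2, X=2) weight 3/1000
  (U=0, Y=0, W=1, Z=0, X=0) weight 1/125
  (U=0, Y=0, W=1, Z=0, X=1) weight 3/500
  (U=0, Y=1, W=0, Z=1, X=0) weight 1/150
  … 36 more
Group by Z:
  weight(Z=0) = 3/40
  weight(Z=1) = 1/20
  weight(Z=2) = 3/40
Total weight = 3/40 + 1/20 + 3/40 = 1/5
P(Z=0 | obs) = 3/40 / 1/5 = 3/8
P(Z=1 | obs) = 1/20 / 1/5 = 1/4
P(Z=2 | obs) = 3/40 / 1/5 = 3/8

P(Z = 0 | obs) = 3/8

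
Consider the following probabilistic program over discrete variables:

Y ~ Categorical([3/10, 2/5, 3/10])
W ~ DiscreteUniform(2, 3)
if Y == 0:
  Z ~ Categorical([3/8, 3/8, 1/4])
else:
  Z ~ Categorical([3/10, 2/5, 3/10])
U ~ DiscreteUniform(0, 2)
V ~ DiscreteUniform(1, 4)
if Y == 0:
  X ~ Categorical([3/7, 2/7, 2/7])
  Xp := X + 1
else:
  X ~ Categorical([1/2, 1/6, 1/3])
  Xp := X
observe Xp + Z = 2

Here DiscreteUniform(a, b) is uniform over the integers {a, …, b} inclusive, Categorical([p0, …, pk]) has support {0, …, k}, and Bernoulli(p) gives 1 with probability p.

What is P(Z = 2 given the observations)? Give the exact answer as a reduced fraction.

P(Z = 2 | obs) = 882/2537

Enumerate traces; 192 have nonzero weight after conditioning:
  (Y=0, W=2, Z=0, U=0, V=1, X=1) weight 3/2240
  (Y=0, W=2, Z=0, U=0, V=2, X=1) weight 3/2240
  (Y=0, W=2, Z=0, U=0, V=3, X=1) weight 3/2240
  (Y=0, W=2, Z=0, U=0, V=4, X=1) weight 3/2240
  (Y=0, W=2, Z=0, U=1, V=1, X=1) weight 3/2240
  (Y=0, W=2, Z=0, U=1, V=2, X=1) weight 3/2240
  (Y=0, W=2, Z=0, U=1, V=3, X=1) weight 3/2240
  (Y=0, W=2, Z=0, U=1, V=4, X=1) weight 3/2240
  (Y=0, W=2, Z=1, U=0, V=1, X=0) weight 9/4480
  (Y=1, W=2, Z=2, U=0, V=1, X=0) weight 1/400
  … 182 more
Group by Z:
  weight(Z=0) = 143/1400
  weight(Z=1) = 797/8400
  weight(Z=2) = 21/200
Total weight = 143/1400 + 797/8400 + 21/200 = 2537/8400
P(Z=0 | obs) = 143/1400 / 2537/8400 = 858/2537
P(Z=1 | obs) = 797/8400 / 2537/8400 = 797/2537
P(Z=2 | obs) = 21/200 / 2537/8400 = 882/2537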